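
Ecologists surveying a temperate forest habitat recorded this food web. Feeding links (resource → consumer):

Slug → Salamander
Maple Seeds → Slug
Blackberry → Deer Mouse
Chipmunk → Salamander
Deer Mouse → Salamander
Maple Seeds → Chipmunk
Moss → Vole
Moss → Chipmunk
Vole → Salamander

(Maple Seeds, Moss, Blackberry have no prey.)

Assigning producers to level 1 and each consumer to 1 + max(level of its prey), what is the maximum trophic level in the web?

3

Producers (level 1): Maple Seeds, Moss, Blackberry.
Moss → Vole → Salamander gives Salamander level 3.
No species has a prey at level 3, so no species reaches level 4.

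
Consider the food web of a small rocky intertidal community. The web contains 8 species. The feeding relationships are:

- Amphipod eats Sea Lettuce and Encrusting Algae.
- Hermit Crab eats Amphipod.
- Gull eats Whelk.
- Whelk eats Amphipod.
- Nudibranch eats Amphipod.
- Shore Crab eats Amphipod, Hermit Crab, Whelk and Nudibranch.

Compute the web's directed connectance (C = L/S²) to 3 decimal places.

C = 0.156

The web has S = 8 species and L = 10 feeding links.
C = L / S² = 10 / 64 = 0.1562 ≈ 0.156.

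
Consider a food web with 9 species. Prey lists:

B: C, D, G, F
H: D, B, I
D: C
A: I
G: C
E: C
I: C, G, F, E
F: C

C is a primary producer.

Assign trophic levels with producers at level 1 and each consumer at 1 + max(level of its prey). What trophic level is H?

Trophic level 4

C is a producer → level 1.
D eats C → level 2.
B eats D (level 2); other prey at levels: C 1, G 2, F 2 → level 3.
H eats B (level 3); other prey at levels: D 2, I 3 → level 4.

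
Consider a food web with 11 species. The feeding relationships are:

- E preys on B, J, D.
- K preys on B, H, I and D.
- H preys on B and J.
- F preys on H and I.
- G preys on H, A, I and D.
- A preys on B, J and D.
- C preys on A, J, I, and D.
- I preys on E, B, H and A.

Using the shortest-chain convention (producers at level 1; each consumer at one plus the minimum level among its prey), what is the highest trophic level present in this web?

Producers (level 1): J, B, D.
Following each consumer down to its lowest-level prey: J → H → F (levels 1 through 3).
All prey of F (H 2, I 2) are at level 2 or above, so F is at level 1 + 2 = 3.
Every consumer has at least one prey at level 2 or below, so none exceeds level 3.

3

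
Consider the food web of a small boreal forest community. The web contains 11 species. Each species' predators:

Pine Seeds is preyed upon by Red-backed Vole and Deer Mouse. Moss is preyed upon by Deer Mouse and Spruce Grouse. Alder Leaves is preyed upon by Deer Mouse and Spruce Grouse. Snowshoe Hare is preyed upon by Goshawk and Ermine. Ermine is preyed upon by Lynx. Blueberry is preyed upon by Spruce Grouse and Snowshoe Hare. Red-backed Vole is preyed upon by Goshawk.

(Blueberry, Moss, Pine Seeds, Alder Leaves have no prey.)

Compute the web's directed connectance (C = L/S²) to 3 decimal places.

The web has S = 11 species and L = 12 feeding links.
C = L / S² = 12 / 121 = 0.0992 ≈ 0.099.

C = 0.099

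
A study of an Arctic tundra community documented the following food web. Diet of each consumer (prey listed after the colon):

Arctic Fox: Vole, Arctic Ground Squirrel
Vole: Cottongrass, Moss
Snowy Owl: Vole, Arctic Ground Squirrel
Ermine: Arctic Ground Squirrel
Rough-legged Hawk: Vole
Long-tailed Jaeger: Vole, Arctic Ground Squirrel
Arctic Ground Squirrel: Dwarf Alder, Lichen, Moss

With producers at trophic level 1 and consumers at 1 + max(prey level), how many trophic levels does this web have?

3

Producers (level 1): Cottongrass, Dwarf Alder, Lichen, Moss.
Cottongrass → Vole → Snowy Owl gives Snowy Owl level 3.
No species has a prey at level 3, so no species reaches level 4.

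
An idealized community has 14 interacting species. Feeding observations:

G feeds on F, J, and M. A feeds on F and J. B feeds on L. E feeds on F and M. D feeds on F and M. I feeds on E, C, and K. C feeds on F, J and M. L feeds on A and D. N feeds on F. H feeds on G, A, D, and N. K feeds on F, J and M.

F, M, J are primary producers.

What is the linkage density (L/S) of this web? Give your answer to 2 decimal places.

There are L = 26 links among S = 14 species.
L/S = 26/14 = 1.8571 ≈ 1.86.

L/S = 1.86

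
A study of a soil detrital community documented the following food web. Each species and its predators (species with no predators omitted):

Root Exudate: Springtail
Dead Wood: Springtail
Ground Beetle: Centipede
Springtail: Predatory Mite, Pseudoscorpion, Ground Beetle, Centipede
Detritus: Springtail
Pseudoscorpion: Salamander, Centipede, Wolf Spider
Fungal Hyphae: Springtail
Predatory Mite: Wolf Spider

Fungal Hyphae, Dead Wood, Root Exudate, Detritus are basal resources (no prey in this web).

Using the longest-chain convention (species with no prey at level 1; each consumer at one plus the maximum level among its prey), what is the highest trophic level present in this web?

Basal resources (level 1): Fungal Hyphae, Dead Wood, Root Exudate, Detritus.
Fungal Hyphae → Springtail → Predatory Mite → Wolf Spider gives Wolf Spider level 4.
No species has a prey at level 4, so no species reaches level 5.

4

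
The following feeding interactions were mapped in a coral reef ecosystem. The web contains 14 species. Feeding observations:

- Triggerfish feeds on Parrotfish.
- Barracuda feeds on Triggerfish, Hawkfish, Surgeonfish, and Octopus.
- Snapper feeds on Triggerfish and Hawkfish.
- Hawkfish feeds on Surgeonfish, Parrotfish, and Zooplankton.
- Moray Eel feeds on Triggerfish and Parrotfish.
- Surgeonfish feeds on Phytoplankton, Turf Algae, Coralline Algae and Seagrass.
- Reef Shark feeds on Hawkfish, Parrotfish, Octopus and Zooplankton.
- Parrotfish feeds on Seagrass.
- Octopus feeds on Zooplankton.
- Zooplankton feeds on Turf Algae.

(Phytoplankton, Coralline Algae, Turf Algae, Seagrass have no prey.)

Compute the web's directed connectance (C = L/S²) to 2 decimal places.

C = 0.12

The web has S = 14 species and L = 23 feeding links.
C = L / S² = 23 / 196 = 0.1173 ≈ 0.12.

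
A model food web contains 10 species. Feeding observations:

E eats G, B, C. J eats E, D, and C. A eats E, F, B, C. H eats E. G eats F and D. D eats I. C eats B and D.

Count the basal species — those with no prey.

Basal species (no prey listed): I, B, F.
Count: 3.

3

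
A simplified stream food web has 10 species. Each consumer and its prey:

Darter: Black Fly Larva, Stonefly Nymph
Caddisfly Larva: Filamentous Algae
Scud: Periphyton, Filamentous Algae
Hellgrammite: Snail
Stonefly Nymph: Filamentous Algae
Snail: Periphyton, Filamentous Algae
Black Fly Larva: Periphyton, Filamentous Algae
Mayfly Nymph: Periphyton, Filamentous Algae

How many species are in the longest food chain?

3 species

One longest chain: Periphyton → Snail → Hellgrammite.
It has 3 species and 2 links.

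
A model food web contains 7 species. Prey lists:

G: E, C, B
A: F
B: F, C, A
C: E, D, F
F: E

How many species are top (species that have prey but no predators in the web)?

Top species (has prey, but nothing eats it): G.
Count: 1.

1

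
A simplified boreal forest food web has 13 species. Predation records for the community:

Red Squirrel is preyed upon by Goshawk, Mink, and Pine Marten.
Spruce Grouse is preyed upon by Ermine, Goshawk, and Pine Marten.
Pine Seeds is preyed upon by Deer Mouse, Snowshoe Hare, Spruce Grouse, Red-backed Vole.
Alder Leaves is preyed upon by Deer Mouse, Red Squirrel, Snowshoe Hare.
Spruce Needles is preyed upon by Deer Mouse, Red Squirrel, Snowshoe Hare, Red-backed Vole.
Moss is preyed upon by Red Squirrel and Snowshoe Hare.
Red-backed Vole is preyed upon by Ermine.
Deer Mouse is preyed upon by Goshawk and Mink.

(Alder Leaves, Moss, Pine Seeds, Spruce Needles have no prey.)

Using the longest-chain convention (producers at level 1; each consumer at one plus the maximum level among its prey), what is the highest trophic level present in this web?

3

Producers (level 1): Alder Leaves, Moss, Pine Seeds, Spruce Needles.
Pine Seeds → Spruce Grouse → Ermine gives Ermine level 3.
No species has a prey at level 3, so no species reaches level 4.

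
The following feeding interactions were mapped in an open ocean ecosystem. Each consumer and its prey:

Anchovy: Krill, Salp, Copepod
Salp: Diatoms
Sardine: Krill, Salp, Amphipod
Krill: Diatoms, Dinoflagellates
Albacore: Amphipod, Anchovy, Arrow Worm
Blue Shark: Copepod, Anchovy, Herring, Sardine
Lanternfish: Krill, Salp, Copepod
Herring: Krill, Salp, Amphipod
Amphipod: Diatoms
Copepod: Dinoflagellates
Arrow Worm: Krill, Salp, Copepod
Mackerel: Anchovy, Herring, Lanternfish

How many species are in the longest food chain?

4 species

One longest chain: Diatoms → Krill → Sardine → Blue Shark.
It has 4 species and 3 links.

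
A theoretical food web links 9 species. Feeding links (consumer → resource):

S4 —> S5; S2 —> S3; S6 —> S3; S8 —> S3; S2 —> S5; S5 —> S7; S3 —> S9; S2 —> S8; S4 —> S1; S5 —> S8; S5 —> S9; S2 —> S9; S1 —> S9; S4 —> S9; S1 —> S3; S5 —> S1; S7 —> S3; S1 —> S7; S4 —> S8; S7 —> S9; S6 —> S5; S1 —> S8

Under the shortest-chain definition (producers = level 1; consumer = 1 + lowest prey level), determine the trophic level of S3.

S9 is a producer → level 1.
S3 eats S9 → level 2.

Trophic level 2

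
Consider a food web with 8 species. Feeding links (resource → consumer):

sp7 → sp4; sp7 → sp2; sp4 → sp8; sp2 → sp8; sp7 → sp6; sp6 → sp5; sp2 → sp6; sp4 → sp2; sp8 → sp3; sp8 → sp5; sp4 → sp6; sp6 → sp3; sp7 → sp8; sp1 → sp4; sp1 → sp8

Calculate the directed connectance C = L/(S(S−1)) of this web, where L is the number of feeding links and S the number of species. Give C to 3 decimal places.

C = 0.268

The web has S = 8 species and L = 15 feeding links.
C = L / (S(S−1)) = 15 / 56 = 0.2679 ≈ 0.268.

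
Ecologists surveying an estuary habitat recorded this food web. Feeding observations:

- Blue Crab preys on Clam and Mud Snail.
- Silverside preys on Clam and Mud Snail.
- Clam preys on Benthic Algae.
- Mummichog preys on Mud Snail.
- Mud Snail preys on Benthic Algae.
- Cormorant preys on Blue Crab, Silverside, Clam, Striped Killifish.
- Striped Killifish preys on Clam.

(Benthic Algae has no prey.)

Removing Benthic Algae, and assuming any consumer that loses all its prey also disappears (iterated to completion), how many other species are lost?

Remove Benthic Algae.
Round 1: Clam (all prey gone), Mud Snail (all prey gone) → extinct.
Round 2: Mummichog (all prey gone), Striped Killifish (all prey gone), Blue Crab (all prey gone), Silverside (all prey gone) → extinct.
Round 3: Cormorant (all prey gone) → extinct.
No further losses. Total secondary extinctions: 7.

7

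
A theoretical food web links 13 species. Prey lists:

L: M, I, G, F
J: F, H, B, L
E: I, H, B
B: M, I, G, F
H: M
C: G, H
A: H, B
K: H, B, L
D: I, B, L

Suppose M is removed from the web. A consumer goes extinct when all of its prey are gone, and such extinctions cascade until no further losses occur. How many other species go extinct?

Remove M.
Round 1: H (all prey gone) → extinct.
No further losses. Total secondary extinctions: 1.

1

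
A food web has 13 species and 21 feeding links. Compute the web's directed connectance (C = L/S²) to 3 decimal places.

C = 0.124

The web has S = 13 species and L = 21 feeding links.
C = L / S² = 21 / 169 = 0.1243 ≈ 0.124.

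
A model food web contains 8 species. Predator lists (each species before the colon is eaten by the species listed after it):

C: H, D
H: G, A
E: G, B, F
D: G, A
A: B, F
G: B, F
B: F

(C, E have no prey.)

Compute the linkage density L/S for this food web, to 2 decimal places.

L/S = 1.75

There are L = 14 links among S = 8 species.
L/S = 14/8 = 1.7500 ≈ 1.75.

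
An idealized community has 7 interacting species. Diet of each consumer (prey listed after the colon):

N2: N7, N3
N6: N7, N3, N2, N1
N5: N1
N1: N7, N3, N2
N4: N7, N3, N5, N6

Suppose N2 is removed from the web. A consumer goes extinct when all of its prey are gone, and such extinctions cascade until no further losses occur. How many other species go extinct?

0

Remove N2.
Every predator of it retains at least one other prey: N1 still has N7, N3; N6 still has N7, N3, N1.
No consumer loses all prey, so no secondary extinctions occur.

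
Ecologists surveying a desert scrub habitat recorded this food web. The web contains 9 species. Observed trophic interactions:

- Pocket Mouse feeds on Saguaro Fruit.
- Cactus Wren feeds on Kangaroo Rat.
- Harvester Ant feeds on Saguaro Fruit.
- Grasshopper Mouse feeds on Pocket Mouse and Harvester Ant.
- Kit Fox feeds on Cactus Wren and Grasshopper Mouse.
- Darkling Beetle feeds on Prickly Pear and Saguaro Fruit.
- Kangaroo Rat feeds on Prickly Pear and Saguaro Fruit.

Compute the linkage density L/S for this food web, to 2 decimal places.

L/S = 1.22

There are L = 11 links among S = 9 species.
L/S = 11/9 = 1.2222 ≈ 1.22.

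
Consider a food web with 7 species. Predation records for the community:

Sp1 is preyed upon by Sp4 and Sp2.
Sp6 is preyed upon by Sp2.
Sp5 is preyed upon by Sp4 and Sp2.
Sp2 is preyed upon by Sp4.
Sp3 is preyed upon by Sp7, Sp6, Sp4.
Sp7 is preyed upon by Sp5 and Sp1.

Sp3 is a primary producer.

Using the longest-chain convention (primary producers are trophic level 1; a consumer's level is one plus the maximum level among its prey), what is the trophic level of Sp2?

Trophic level 4

Sp3 is a producer → level 1.
Sp7 eats Sp3 → level 2.
Sp5 eats Sp7 → level 3.
Sp2 eats Sp5 (level 3); other prey at levels: Sp6 2, Sp1 3 → level 4.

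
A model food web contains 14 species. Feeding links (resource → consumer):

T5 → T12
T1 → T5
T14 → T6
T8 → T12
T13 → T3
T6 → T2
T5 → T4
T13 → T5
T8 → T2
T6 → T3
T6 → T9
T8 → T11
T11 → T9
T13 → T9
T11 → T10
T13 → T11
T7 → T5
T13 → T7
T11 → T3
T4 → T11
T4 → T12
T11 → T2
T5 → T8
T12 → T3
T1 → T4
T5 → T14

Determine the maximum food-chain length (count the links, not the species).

One longest chain: T13 → T7 → T5 → T8 → T11 → T10.
It has 6 species and 5 links.

5 links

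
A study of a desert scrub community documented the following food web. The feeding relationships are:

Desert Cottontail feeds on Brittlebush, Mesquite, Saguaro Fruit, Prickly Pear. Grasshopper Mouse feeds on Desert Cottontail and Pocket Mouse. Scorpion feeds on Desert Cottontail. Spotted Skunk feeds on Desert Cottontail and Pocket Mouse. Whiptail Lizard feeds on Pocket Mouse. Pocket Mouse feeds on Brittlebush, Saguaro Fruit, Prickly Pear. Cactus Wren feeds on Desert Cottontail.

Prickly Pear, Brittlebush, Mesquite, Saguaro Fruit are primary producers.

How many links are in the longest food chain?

One longest chain: Prickly Pear → Desert Cottontail → Grasshopper Mouse.
It has 3 species and 2 links.

2 links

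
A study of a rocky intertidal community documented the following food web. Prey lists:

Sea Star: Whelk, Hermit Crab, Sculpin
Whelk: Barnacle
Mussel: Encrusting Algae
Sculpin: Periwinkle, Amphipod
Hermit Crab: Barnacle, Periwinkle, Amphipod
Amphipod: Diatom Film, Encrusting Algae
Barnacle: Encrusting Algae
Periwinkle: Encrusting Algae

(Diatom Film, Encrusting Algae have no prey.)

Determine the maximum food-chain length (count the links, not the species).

3 links

One longest chain: Encrusting Algae → Periwinkle → Sculpin → Sea Star.
It has 4 species and 3 links.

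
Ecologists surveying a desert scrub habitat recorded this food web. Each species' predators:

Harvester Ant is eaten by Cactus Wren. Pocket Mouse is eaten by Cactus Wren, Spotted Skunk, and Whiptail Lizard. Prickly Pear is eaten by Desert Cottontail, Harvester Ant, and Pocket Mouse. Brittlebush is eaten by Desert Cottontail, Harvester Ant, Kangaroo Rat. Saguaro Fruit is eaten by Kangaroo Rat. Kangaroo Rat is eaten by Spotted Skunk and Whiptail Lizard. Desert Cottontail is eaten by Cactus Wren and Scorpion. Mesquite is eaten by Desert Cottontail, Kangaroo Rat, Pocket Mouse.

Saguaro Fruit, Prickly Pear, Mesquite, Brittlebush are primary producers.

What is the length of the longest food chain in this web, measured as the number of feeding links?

2 links

One longest chain: Prickly Pear → Pocket Mouse → Spotted Skunk.
It has 3 species and 2 links.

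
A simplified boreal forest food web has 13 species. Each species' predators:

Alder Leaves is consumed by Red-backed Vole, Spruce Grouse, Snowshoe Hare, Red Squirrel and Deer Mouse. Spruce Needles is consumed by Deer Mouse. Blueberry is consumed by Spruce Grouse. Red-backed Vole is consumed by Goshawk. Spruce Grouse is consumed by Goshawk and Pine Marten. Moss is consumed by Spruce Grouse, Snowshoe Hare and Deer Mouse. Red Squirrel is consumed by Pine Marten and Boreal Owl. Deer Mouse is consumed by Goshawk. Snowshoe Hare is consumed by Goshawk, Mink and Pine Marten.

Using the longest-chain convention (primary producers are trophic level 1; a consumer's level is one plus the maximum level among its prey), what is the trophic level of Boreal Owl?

Trophic level 3

Alder Leaves is a producer → level 1.
Red Squirrel eats Alder Leaves → level 2.
Boreal Owl eats Red Squirrel → level 3.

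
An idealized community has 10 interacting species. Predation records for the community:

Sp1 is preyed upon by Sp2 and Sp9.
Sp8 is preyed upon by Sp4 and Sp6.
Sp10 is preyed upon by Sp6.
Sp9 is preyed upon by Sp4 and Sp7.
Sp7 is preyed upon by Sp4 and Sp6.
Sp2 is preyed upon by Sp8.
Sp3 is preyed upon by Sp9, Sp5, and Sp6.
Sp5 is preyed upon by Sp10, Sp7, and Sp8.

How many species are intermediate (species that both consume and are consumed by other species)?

Intermediate species (has both prey and predators): Sp5, Sp9, Sp2, Sp7, Sp10, Sp8.
Count: 6.

6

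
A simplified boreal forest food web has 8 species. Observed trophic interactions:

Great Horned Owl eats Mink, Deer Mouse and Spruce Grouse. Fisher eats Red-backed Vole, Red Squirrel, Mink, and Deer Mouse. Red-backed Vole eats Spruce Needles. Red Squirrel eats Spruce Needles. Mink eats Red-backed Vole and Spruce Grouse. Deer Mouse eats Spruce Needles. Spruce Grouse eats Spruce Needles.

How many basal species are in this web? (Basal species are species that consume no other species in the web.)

Basal species (no prey listed): Spruce Needles.
Count: 1.

1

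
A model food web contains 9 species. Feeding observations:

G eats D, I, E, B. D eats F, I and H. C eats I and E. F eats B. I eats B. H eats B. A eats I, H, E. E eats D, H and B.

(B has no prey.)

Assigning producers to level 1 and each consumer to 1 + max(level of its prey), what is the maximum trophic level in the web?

Producers (level 1): B.
B → H → D → E → G gives G level 5.
No species has a prey at level 5, so no species reaches level 6.

5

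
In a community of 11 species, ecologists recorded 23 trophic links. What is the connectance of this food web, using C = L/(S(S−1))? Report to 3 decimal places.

The web has S = 11 species and L = 23 feeding links.
C = L / (S(S−1)) = 23 / 110 = 0.2091 ≈ 0.209.

C = 0.209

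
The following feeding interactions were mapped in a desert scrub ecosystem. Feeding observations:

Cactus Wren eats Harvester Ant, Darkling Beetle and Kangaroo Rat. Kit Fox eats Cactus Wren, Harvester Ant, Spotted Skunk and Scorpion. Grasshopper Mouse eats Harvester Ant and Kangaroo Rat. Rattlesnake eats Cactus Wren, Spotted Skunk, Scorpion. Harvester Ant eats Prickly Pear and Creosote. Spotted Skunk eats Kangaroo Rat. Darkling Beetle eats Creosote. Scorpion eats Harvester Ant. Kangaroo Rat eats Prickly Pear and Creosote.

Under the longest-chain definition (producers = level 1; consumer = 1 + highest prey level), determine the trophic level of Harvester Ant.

Prickly Pear is a producer → level 1.
Harvester Ant eats Prickly Pear (level 1); other prey at levels: Creosote 1 → level 2.

Trophic level 2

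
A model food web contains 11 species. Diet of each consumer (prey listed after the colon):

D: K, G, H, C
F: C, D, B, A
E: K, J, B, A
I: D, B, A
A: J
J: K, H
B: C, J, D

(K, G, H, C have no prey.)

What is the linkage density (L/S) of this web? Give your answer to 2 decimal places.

There are L = 21 links among S = 11 species.
L/S = 21/11 = 1.9091 ≈ 1.91.

L/S = 1.91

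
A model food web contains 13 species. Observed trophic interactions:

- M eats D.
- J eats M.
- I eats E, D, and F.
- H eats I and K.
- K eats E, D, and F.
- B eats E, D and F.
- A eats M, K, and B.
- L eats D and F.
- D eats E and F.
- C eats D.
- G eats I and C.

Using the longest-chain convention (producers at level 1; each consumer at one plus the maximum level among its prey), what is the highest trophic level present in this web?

Producers (level 1): F, E.
F → D → I → G gives G level 4.
No species has a prey at level 4, so no species reaches level 5.

4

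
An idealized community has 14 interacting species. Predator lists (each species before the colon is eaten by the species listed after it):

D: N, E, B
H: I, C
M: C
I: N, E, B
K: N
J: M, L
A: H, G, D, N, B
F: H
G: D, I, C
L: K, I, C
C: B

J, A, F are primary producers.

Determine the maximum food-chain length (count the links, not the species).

One longest chain: A → G → D → N.
It has 4 species and 3 links.

3 links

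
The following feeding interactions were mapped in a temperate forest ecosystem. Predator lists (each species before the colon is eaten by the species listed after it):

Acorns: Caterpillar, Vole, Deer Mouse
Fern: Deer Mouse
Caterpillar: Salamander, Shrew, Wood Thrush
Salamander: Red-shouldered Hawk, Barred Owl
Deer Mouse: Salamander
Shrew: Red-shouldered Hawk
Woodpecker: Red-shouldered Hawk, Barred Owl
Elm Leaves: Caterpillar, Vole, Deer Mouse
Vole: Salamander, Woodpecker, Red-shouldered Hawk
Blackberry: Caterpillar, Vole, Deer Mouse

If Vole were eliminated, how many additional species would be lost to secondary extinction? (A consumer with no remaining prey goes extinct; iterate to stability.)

1

Remove Vole.
Round 1: Woodpecker (all prey gone) → extinct.
No further losses. Total secondary extinctions: 1.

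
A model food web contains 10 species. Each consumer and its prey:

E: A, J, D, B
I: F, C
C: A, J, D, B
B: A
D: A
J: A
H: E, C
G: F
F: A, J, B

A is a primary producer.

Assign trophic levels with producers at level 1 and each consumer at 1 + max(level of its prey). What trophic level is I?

Trophic level 4

A is a producer → level 1.
J eats A → level 2.
F eats J (level 2); other prey at levels: A 1, B 2 → level 3.
I eats F (level 3); other prey at levels: C 3 → level 4.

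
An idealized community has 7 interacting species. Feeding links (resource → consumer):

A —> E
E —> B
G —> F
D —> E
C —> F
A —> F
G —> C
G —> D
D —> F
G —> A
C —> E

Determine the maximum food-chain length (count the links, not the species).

3 links

One longest chain: G → C → E → B.
It has 4 species and 3 links.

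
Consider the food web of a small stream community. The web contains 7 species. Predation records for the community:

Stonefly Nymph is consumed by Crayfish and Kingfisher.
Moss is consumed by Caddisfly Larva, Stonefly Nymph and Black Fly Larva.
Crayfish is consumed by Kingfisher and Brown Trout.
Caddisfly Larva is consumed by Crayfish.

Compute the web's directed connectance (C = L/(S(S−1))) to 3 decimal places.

The web has S = 7 species and L = 8 feeding links.
C = L / (S(S−1)) = 8 / 42 = 0.1905 ≈ 0.190.

C = 0.190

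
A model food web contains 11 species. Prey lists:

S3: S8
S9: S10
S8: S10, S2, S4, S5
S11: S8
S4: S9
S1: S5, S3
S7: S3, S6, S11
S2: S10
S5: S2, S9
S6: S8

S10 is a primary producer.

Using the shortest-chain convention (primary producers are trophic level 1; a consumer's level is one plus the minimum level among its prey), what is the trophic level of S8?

S10 is a producer → level 1.
S8 eats S10 → level 2.

Trophic level 2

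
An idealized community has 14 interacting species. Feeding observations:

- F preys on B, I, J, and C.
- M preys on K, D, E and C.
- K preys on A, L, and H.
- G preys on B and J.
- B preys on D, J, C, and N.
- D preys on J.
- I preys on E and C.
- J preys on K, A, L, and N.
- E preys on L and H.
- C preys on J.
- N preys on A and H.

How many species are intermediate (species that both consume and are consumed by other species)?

Intermediate species (has both prey and predators): E, N, K, J, D, C, I, B.
Count: 8.

8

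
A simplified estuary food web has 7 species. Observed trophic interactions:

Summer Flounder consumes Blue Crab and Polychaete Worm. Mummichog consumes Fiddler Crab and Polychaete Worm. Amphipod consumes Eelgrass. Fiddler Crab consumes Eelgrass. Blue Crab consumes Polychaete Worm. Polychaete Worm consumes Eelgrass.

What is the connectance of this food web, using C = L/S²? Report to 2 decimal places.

C = 0.16

The web has S = 7 species and L = 8 feeding links.
C = L / S² = 8 / 49 = 0.1633 ≈ 0.16.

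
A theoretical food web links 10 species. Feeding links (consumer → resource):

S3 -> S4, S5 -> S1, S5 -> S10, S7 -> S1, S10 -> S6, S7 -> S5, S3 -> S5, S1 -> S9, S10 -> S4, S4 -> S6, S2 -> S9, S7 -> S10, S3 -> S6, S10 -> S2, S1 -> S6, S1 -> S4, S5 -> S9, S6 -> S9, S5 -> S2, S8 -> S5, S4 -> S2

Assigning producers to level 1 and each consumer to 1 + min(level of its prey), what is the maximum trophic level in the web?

Producers (level 1): S9.
Following each consumer down to its lowest-level prey: S9 → S6 → S10 (levels 1 through 3).
All prey of S10 (S6 2, S2 2, S4 3) are at level 2 or above, so S10 is at level 1 + 2 = 3.
Every consumer has at least one prey at level 2 or below, so none exceeds level 3.

3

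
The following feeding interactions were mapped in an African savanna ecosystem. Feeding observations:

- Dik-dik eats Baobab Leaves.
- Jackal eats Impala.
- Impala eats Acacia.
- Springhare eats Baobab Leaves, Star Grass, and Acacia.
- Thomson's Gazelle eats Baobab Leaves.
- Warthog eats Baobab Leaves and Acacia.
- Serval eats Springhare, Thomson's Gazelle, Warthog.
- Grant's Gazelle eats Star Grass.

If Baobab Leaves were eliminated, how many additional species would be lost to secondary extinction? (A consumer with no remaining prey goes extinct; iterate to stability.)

2

Remove Baobab Leaves.
Round 1: Dik-dik (all prey gone), Thomson's Gazelle (all prey gone) → extinct.
No further losses. Total secondary extinctions: 2.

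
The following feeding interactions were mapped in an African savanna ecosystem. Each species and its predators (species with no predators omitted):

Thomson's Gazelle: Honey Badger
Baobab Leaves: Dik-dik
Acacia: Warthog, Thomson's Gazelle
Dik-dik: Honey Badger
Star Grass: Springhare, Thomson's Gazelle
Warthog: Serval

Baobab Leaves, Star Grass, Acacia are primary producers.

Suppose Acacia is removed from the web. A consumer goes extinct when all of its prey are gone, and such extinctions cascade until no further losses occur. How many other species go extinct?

Remove Acacia.
Round 1: Warthog (all prey gone) → extinct.
Round 2: Serval (all prey gone) → extinct.
No further losses. Total secondary extinctions: 2.

2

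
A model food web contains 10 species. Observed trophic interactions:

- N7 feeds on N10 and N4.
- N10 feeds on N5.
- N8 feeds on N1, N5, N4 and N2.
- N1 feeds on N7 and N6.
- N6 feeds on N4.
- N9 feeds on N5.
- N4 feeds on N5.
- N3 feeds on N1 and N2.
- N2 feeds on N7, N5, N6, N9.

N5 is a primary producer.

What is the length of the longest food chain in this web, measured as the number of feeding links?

One longest chain: N5 → N10 → N7 → N1 → N8.
It has 5 species and 4 links.

4 links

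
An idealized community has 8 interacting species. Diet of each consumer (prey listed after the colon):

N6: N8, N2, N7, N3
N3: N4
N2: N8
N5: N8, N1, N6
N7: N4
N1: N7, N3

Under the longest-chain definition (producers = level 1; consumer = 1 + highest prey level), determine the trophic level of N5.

N4 is a producer → level 1.
N7 eats N4 → level 2.
N1 eats N7 (level 2); other prey at levels: N3 2 → level 3.
N5 eats N1 (level 3); other prey at levels: N8 1, N6 3 → level 4.

Trophic level 4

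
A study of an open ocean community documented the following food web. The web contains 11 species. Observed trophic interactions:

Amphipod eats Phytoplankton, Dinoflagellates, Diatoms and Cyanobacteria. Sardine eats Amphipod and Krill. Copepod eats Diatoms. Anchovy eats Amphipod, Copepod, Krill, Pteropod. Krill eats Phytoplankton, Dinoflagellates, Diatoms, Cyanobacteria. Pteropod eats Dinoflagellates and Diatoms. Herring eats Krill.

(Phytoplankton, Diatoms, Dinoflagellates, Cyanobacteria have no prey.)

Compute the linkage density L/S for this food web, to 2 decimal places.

L/S = 1.64

There are L = 18 links among S = 11 species.
L/S = 18/11 = 1.6364 ≈ 1.64.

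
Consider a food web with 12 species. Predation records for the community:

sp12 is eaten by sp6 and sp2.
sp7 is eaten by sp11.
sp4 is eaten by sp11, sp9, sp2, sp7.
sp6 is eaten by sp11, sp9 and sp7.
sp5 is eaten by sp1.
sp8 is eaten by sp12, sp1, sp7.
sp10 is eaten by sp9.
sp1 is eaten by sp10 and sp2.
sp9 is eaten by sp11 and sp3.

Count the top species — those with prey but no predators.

Top species (has prey, but nothing eats it): sp2, sp3, sp11.
Count: 3.

3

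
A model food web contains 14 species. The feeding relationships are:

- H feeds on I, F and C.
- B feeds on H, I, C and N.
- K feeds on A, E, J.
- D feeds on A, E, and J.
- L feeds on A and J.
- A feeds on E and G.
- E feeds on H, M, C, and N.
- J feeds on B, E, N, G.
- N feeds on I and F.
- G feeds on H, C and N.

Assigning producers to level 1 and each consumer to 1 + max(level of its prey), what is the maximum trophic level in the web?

5

Producers (level 1): C, M, F, I.
F → N → E → J → D gives D level 5.
No species has a prey at level 5, so no species reaches level 6.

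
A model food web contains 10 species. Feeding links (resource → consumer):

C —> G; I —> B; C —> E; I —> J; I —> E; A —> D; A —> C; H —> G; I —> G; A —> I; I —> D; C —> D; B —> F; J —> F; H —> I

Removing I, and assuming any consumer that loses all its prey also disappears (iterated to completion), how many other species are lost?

3

Remove I.
Round 1: J (all prey gone), B (all prey gone) → extinct.
Round 2: F (all prey gone) → extinct.
No further losses. Total secondary extinctions: 3.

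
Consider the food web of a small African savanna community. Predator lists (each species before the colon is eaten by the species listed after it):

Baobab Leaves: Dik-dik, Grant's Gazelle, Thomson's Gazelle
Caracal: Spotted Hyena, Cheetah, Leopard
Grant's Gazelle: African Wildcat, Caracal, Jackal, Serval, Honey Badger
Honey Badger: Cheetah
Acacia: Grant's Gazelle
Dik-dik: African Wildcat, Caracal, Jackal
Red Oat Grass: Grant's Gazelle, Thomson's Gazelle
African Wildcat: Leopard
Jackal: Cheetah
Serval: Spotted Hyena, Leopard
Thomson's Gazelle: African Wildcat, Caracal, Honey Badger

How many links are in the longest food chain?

One longest chain: Acacia → Grant's Gazelle → Serval → Spotted Hyena.
It has 4 species and 3 links.

3 links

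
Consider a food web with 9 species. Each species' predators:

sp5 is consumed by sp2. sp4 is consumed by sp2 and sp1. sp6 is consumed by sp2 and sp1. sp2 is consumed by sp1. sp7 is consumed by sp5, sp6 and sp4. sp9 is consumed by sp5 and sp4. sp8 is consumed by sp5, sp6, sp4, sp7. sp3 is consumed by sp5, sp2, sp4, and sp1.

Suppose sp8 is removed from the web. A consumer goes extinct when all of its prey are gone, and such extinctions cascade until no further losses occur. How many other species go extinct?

2

Remove sp8.
Round 1: sp7 (all prey gone) → extinct.
Round 2: sp6 (all prey gone) → extinct.
No further losses. Total secondary extinctions: 2.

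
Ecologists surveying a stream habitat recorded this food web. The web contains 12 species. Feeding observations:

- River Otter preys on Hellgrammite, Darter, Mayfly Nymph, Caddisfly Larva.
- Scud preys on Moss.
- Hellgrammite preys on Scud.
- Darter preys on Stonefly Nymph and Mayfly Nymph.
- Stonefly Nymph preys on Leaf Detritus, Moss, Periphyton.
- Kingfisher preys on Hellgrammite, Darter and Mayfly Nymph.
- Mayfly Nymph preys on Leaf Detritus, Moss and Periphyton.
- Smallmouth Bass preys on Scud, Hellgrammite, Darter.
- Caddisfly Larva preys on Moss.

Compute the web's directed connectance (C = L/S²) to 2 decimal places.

C = 0.15

The web has S = 12 species and L = 21 feeding links.
C = L / S² = 21 / 144 = 0.1458 ≈ 0.15.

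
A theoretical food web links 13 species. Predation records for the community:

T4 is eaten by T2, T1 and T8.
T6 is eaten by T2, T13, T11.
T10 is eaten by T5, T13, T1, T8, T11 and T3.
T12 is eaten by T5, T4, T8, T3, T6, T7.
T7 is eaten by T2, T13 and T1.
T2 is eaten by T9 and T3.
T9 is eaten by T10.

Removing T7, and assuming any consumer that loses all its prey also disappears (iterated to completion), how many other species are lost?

0

Remove T7.
Every predator of it retains at least one other prey: T2 still has T4, T6; T13 still has T6, T10; T1 still has T4, T10.
No consumer loses all prey, so no secondary extinctions occur.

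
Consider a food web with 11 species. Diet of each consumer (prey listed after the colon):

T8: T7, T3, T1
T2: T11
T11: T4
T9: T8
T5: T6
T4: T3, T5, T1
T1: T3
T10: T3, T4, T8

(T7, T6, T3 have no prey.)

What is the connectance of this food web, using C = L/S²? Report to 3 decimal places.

C = 0.116

The web has S = 11 species and L = 14 feeding links.
C = L / S² = 14 / 121 = 0.1157 ≈ 0.116.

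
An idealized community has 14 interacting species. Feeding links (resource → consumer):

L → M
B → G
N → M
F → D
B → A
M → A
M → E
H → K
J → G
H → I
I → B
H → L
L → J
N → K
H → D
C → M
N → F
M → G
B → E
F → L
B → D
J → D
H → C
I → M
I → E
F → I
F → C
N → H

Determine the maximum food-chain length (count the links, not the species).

4 links

One longest chain: N → F → L → J → G.
It has 5 species and 4 links.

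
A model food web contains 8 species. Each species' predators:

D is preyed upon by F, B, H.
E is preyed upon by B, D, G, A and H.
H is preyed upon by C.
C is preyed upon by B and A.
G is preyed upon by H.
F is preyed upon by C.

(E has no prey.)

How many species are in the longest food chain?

5 species

One longest chain: E → D → F → C → B.
It has 5 species and 4 links.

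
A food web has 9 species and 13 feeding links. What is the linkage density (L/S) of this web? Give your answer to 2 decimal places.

L/S = 1.44

There are L = 13 links among S = 9 species.
L/S = 13/9 = 1.4444 ≈ 1.44.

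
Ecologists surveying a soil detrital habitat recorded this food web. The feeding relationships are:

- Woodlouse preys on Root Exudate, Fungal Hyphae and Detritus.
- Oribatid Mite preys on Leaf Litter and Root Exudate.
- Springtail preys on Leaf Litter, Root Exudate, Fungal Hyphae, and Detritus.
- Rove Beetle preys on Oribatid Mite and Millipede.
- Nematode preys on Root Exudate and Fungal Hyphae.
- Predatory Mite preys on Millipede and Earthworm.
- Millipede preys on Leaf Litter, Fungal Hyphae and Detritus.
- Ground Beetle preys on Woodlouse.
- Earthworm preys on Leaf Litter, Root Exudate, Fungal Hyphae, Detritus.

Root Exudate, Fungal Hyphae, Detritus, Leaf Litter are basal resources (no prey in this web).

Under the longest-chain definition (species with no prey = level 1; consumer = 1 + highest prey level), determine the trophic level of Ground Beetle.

Trophic level 3

Root Exudate has no prey (basal) → level 1.
Woodlouse eats Root Exudate (level 1); other prey at levels: Fungal Hyphae 1, Detritus 1 → level 2.
Ground Beetle eats Woodlouse → level 3.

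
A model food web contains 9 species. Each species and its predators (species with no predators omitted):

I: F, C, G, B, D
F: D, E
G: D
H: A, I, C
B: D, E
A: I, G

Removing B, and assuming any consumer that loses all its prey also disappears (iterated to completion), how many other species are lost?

0

Remove B.
Every predator of it retains at least one other prey: D still has I, F, G; E still has F.
No consumer loses all prey, so no secondary extinctions occur.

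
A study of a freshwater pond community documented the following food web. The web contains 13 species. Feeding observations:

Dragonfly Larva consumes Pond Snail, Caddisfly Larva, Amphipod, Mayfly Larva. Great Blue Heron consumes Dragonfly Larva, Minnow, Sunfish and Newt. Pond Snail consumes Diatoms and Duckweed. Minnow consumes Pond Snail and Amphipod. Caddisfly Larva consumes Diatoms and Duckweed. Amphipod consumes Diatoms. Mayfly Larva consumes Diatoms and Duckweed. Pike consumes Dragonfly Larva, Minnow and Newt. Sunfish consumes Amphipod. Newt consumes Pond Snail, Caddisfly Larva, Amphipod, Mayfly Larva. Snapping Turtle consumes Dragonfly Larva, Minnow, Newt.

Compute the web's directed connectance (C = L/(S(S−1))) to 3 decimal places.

C = 0.179

The web has S = 13 species and L = 28 feeding links.
C = L / (S(S−1)) = 28 / 156 = 0.1795 ≈ 0.179.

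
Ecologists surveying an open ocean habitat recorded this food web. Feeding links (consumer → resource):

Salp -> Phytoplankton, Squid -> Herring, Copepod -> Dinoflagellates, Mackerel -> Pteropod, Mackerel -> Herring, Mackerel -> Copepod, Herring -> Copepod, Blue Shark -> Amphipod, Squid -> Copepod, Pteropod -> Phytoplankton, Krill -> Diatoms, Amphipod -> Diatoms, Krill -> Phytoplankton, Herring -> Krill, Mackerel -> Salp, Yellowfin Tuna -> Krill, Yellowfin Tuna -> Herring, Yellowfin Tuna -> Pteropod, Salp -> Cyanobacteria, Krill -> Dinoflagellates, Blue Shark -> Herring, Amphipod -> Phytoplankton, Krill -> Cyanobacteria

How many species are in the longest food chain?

4 species

One longest chain: Dinoflagellates → Copepod → Herring → Squid.
It has 4 species and 3 links.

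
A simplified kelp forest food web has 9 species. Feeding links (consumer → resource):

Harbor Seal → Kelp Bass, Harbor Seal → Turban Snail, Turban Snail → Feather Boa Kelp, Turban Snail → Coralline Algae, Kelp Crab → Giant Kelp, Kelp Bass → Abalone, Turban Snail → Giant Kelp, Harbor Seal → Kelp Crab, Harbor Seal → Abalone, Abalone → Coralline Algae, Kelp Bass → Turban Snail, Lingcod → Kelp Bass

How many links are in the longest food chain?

3 links

One longest chain: Coralline Algae → Turban Snail → Kelp Bass → Lingcod.
It has 4 species and 3 links.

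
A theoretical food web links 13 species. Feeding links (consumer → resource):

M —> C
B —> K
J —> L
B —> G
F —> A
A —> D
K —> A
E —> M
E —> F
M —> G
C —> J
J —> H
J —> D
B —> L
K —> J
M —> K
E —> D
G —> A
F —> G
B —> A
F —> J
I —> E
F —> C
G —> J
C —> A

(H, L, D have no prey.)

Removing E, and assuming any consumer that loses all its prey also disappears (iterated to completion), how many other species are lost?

Remove E.
Round 1: I (all prey gone) → extinct.
No further losses. Total secondary extinctions: 1.

1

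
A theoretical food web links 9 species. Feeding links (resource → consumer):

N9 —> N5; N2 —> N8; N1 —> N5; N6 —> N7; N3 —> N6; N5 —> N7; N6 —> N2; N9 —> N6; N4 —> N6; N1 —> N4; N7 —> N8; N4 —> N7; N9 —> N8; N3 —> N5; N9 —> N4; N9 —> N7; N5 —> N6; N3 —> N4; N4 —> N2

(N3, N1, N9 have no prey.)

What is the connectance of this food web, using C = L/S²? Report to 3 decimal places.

C = 0.235

The web has S = 9 species and L = 19 feeding links.
C = L / S² = 19 / 81 = 0.2346 ≈ 0.235.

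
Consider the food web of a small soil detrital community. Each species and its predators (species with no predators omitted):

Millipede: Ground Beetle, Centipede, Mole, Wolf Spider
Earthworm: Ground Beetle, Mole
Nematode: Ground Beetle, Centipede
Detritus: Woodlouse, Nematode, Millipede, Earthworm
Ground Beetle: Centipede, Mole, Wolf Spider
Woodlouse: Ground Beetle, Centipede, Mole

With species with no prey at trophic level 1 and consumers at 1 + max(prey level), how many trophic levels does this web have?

Basal resources (level 1): Detritus.
Detritus → Woodlouse → Ground Beetle → Wolf Spider gives Wolf Spider level 4.
No species has a prey at level 4, so no species reaches level 5.

4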